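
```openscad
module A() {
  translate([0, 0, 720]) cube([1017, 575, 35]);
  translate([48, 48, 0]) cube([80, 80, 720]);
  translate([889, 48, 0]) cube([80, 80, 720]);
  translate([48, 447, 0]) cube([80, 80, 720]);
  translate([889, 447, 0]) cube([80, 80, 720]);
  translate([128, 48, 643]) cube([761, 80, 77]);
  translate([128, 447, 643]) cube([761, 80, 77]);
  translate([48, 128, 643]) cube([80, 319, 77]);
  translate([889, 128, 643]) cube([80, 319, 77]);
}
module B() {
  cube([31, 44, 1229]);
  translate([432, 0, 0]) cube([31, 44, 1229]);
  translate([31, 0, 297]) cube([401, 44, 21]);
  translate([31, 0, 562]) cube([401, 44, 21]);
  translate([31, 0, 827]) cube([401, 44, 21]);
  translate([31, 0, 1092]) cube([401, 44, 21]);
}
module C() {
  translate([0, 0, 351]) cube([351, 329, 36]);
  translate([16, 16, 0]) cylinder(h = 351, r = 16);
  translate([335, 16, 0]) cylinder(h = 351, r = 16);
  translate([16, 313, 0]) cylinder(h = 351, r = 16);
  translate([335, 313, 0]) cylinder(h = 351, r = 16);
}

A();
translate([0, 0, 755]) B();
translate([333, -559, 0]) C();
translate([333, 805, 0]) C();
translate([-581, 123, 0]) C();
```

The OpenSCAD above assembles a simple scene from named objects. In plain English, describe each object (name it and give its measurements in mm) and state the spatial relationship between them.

A is a table with a 1017×575 mm rectangular top, 35 mm thick, top surface at z = 755 mm, supported by four 80×80 mm square legs, each inset 48 mm from the nearest pair of top edges, running from the floor. Four apron rails, 80 mm thick and 77 mm tall, run between adjacent legs with their top edges flush with the underside of the top and their outer faces flush with the legs' outer faces.

B is a wooden ladder with two side rails of 31×44 mm section and 1229 mm height, set 463 mm apart overall. Between them run 4 rectangular rungs (44 mm deep, 21 mm thick), front faces flush with the rails' −y face. The bottom of the first rung is 297 mm above the floor and each subsequent rung is 265 mm higher than the one below.

C is a four-legged stool. The seat is a 351×329×36 mm slab whose top surface is at z = 387 mm; four round legs, each 32 mm in diameter, run from the floor (z = 0) to the underside of the seat, each leg's axis is inset half a diameter from the nearest pair of seat edges (so the leg's bounding box is flush with the corner).

The ladder is on top of the table. Three stools sit around the table at the −y, +y, −x sides.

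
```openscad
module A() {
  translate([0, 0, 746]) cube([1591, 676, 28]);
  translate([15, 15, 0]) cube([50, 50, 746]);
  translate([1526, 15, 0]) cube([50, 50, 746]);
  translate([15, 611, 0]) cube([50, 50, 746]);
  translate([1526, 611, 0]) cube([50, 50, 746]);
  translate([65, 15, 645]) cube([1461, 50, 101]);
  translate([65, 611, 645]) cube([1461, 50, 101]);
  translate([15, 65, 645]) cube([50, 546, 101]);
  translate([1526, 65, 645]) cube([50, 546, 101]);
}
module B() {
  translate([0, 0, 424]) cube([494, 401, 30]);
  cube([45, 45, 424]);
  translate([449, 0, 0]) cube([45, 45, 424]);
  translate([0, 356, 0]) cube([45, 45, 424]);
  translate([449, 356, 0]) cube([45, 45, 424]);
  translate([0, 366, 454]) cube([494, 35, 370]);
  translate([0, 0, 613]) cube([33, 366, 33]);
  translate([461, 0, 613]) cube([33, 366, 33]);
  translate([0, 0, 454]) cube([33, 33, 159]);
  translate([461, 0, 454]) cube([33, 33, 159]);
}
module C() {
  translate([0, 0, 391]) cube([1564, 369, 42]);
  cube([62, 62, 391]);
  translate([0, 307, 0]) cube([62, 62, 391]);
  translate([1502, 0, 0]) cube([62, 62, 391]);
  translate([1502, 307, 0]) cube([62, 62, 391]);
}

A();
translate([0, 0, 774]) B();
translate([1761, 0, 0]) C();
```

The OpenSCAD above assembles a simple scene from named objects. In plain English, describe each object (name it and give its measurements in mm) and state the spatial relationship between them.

A is a table with a 1591×676 mm rectangular top, 28 mm thick, top surface at z = 774 mm, supported by four 50×50 mm square legs, each inset 15 mm from the nearest pair of top edges, running from the floor. Four apron rails, 50 mm thick and 101 mm tall, run between adjacent legs with their top edges flush with the underside of the top and their outer faces flush with the legs' outer faces.

B is a chair: 494×401 mm seat, 30 mm thick, top at z = 454 mm, on four 45 mm square corner legs flush with the seat edges. A 35 mm thick backrest slab spans the full seat width, extending 370 mm above the seat top, its back face flush with the seat's +y edge. Two armrests of 33×33 mm section run along each side from the seat's front edge to the front of the backrest, top faces 192 mm above the seat top and outer faces flush with the seat's x-edges; a 33×33 mm post under the front of each armrest stands on the seat at the front corner.

C is a bench: a 1564×369 mm seat slab, 42 mm thick, top at z = 433 mm, on four 62×62 mm square legs flush with the seat corners and standing on z = 0.

The chair is on top of the table. The bench is on the floor beside the table on its +x side.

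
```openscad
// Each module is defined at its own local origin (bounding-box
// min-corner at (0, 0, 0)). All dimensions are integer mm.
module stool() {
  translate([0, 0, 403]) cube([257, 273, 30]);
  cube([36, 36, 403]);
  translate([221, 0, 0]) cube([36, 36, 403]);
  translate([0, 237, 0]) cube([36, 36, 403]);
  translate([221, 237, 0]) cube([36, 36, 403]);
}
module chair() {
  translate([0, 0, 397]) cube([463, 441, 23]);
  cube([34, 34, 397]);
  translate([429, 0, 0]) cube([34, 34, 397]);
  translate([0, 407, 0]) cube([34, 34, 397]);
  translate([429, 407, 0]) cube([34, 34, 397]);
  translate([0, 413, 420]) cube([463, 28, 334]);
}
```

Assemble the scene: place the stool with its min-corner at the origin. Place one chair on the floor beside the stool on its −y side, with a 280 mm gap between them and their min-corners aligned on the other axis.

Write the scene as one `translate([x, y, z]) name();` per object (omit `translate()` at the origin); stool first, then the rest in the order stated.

stool();
translate([0, -721, 0]) chair();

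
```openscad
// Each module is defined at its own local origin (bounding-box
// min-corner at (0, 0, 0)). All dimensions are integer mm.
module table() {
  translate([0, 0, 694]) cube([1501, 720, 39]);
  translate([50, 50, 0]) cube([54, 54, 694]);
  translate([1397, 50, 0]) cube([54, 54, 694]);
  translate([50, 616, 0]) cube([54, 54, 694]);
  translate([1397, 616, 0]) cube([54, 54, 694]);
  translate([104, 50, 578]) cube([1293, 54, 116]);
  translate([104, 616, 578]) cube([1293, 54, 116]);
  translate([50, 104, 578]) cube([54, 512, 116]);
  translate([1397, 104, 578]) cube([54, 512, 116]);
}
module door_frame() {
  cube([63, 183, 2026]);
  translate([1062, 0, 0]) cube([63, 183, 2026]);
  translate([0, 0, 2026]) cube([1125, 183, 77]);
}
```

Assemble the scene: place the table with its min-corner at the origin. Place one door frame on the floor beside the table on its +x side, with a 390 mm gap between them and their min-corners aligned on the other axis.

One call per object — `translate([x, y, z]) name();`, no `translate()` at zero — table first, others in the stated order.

table();
translate([1891, 0, 0]) door_frame();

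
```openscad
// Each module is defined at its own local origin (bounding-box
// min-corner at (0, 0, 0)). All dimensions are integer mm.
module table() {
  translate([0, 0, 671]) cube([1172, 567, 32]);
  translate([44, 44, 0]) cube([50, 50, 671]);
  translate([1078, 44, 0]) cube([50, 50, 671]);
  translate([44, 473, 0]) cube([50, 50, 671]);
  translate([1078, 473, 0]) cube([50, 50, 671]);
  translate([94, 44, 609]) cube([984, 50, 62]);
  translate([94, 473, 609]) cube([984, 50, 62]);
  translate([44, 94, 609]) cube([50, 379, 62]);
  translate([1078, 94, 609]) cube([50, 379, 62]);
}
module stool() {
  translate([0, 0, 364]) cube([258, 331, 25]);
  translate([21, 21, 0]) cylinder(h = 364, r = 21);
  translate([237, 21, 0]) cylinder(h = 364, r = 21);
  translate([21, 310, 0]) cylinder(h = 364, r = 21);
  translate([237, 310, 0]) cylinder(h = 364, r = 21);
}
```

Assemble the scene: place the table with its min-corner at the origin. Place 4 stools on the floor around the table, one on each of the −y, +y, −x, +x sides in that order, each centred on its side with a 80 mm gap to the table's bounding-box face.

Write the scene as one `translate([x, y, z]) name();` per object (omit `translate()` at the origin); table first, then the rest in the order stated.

table();
translate([457, -411, 0]) stool();
translate([457, 647, 0]) stool();
translate([-338, 118, 0]) stool();
translate([1252, 118, 0]) stool();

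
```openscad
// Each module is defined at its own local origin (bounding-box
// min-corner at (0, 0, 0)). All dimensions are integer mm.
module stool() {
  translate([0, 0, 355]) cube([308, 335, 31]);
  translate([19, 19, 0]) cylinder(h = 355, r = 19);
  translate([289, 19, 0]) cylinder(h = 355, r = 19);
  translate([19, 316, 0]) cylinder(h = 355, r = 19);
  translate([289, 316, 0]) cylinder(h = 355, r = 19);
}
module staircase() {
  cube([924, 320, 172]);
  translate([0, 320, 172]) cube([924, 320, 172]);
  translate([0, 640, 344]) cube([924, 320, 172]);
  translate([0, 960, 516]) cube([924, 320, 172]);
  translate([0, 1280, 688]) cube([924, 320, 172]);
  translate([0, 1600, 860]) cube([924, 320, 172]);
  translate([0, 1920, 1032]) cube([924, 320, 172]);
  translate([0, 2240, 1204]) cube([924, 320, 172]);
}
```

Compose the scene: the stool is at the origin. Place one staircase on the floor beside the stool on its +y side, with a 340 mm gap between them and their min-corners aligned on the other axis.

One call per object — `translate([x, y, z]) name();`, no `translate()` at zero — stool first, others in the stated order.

stool();
translate([0, 675, 0]) staircase();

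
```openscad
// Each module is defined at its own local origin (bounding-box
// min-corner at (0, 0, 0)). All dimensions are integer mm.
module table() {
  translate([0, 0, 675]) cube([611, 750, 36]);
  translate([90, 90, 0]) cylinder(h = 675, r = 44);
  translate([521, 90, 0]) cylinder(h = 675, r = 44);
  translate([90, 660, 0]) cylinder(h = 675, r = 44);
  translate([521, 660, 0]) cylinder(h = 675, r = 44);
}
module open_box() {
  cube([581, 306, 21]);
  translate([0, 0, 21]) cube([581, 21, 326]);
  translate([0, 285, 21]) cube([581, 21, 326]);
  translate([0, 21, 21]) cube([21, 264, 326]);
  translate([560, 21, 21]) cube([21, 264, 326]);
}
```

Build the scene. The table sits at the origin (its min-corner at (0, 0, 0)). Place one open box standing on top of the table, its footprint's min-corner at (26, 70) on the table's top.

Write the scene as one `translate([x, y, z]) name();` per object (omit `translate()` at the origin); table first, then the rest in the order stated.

table();
translate([26, 70, 711]) open_box();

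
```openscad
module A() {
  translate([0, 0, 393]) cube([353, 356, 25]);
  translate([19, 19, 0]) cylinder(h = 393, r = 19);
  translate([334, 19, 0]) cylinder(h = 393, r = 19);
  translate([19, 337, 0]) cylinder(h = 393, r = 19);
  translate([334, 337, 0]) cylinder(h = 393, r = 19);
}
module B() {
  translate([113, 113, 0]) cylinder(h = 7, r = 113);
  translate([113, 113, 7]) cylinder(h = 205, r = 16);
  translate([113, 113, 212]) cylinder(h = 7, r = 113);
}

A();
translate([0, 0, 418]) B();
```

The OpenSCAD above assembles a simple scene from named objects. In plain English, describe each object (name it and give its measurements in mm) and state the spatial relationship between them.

A is a four-legged stool. The seat is a 353×356×25 mm slab whose top surface is at z = 418 mm; four round legs, each 38 mm in diameter, run from the floor (z = 0) to the underside of the seat, each leg's axis is inset half a diameter from the nearest pair of seat edges (so the leg's bounding box is flush with the corner).

B is a spool: two coaxial disc flanges of radius 113 mm and thickness 7 mm, joined by a core cylinder of radius 16 mm and height 205 mm. The lower flange rests on z = 0 and the three cylinders share a vertical axis.

The spool is on top of the stool.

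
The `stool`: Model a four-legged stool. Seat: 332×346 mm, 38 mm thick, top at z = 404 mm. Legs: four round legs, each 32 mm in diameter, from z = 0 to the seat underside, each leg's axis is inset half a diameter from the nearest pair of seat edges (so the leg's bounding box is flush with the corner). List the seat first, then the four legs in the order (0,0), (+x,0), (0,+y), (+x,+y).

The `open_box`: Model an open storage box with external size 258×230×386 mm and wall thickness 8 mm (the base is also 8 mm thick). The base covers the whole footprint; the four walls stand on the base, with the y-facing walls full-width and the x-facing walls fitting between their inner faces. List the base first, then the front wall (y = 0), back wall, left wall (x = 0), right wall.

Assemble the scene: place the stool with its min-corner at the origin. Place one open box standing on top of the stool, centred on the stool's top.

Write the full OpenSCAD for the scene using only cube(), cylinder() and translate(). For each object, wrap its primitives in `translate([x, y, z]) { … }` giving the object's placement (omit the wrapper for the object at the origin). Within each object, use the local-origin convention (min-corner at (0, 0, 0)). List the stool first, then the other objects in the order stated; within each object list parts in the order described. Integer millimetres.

translate([0, 0, 366]) cube([332, 346, 38]);
translate([16, 16, 0]) cylinder(h = 366, r = 16);
translate([316, 16, 0]) cylinder(h = 366, r = 16);
translate([16, 330, 0]) cylinder(h = 366, r = 16);
translate([316, 330, 0]) cylinder(h = 366, r = 16);
translate([37, 58, 404]) {
  cube([258, 230, 8]);
  translate([0, 0, 8]) cube([258, 8, 378]);
  translate([0, 222, 8]) cube([258, 8, 378]);
  translate([0, 8, 8]) cube([8, 214, 378]);
  translate([250, 8, 8]) cube([8, 214, 378]);
}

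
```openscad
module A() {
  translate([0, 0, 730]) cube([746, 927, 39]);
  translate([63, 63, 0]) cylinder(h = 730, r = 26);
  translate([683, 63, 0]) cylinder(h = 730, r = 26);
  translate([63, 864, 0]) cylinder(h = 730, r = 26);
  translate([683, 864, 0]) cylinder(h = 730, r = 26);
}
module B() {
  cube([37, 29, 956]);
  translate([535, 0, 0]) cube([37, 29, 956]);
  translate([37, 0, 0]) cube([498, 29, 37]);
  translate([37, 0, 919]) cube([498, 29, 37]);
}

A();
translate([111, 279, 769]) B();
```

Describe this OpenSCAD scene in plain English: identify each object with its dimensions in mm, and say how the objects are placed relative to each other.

A is a table: top 746 mm (x) × 927 mm (y), 39 mm thick, upper face at z = 769 mm, on four round legs of 52 mm diameter, each leg's bounding box inset 37 mm from the nearest pair of top edges, running from z = 0 to the bottom of the top.

B is a picture frame with a 498×882 mm rectangular opening (x by z) and a uniform 37 mm border on every side. Frame depth is 29 mm along y. It is built from two vertical stiles running the full outside height and two horizontal rails spanning the gap between the stiles.

The picture frame is on top of the table.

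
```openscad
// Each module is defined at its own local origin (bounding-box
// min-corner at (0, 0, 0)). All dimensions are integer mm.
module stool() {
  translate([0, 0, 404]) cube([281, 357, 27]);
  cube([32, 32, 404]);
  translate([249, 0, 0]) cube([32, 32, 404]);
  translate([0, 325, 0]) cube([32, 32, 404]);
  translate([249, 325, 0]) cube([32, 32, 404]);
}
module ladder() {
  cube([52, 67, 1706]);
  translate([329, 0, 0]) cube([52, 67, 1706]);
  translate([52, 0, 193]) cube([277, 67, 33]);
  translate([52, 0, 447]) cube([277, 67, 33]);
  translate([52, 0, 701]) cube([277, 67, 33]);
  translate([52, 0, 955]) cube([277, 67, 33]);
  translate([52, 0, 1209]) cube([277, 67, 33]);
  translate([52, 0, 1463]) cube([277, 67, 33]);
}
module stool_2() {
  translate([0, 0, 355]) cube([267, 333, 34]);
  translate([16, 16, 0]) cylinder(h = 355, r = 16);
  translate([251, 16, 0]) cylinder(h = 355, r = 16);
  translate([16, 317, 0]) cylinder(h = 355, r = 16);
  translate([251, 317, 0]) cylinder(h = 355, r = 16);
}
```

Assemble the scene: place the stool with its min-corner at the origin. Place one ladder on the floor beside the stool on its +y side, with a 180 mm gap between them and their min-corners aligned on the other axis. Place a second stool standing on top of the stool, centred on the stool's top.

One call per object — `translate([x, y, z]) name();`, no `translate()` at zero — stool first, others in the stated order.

stool();
translate([0, 537, 0]) ladder();
translate([7, 12, 431]) stool_2();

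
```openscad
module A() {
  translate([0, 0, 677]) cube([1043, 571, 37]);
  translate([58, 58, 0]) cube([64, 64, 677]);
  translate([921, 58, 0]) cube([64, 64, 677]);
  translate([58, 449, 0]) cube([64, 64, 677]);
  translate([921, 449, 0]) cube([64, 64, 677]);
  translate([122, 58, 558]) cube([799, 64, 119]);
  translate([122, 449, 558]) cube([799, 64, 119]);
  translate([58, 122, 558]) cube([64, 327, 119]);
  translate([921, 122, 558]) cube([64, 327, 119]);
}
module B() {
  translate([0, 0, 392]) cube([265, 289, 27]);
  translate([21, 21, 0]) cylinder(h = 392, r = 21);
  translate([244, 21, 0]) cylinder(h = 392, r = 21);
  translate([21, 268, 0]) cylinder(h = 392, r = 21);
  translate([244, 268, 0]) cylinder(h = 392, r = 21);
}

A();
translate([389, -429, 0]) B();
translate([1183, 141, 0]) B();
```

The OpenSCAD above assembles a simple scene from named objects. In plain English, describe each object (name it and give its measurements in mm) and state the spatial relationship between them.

A is a rectangular dining table. The top is 1043×571×37 mm with its upper surface at z = 714 mm. It stands on four 64×64 mm square legs, each inset 58 mm from the nearest pair of top edges, running from the floor to the underside of the top. Four apron rails, 64 mm thick and 119 mm tall, run between adjacent legs with their top edges flush with the underside of the top and their outer faces flush with the legs' outer faces.

B is a four-legged stool. The seat is 265×289 mm, 27 mm thick, top at z = 419 mm. It stands on four round legs, each 42 mm in diameter, from z = 0 to the seat underside, each leg's axis is inset half a diameter from the nearest pair of seat edges (so the leg's bounding box is flush with the corner).

Two stools sit around the table at the −y, +x sides.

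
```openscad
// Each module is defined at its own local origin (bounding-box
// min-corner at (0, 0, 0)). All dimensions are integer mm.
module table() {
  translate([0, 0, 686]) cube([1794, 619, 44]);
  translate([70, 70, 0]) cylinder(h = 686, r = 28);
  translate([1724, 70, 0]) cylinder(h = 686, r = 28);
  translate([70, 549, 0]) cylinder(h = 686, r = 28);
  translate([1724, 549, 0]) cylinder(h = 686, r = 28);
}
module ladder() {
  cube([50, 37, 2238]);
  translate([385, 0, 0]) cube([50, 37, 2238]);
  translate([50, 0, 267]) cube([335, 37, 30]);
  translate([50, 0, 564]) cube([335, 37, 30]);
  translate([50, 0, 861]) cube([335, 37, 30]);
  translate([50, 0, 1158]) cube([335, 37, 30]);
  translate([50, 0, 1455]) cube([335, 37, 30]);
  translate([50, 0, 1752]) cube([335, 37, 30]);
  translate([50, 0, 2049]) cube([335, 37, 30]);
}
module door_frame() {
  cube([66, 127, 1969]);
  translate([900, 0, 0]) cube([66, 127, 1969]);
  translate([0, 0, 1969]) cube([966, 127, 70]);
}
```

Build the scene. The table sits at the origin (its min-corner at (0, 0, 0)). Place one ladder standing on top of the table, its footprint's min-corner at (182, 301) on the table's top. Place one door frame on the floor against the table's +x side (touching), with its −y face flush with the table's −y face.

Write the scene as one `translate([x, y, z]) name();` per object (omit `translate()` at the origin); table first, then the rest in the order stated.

table();
translate([182, 301, 730]) ladder();
translate([1794, 0, 0]) door_frame();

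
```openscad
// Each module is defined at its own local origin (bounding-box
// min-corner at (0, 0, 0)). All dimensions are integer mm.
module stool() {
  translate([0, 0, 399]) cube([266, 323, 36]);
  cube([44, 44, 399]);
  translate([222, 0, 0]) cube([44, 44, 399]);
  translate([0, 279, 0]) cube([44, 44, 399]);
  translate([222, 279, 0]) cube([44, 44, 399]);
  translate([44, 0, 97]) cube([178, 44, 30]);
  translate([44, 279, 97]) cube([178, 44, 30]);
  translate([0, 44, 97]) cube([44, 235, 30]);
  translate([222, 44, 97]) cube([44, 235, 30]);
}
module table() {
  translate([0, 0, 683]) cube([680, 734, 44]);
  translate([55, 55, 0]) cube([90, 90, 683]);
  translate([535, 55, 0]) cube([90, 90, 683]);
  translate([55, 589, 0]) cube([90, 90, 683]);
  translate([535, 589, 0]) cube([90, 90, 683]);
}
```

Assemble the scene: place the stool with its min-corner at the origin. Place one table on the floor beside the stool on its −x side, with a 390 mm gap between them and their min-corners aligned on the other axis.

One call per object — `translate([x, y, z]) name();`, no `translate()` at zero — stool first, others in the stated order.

stool();
translate([-1070, 0, 0]) table();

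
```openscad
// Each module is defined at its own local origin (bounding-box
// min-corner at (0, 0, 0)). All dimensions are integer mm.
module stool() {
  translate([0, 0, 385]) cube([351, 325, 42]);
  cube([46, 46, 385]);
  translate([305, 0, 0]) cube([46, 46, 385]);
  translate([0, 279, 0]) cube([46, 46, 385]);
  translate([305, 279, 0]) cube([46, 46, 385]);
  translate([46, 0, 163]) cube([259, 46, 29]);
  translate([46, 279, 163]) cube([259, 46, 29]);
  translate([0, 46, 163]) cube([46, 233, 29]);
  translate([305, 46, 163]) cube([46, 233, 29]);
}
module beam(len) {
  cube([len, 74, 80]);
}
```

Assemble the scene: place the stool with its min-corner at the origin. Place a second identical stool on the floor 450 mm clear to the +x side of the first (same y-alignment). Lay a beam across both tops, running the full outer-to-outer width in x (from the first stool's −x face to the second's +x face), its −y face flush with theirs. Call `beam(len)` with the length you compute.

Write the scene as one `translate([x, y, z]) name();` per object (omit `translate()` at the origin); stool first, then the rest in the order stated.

stool();
translate([801, 0, 0]) stool();
translate([0, 0, 427]) beam(1152);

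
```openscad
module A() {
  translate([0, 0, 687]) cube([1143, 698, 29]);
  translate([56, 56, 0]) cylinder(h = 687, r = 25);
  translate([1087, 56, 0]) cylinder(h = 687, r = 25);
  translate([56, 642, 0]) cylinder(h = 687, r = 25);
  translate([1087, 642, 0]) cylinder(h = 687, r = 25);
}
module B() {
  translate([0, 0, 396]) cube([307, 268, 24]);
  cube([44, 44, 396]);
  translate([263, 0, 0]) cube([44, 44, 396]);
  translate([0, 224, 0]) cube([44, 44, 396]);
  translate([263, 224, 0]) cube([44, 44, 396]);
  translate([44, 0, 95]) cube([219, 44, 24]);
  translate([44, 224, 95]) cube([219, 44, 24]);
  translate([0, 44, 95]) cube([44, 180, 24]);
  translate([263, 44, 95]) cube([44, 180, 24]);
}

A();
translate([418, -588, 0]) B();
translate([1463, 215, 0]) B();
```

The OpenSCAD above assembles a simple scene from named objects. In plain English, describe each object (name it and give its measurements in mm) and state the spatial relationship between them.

A is a rectangular dining table. The top is 1143×698×29 mm with its upper surface at z = 716 mm. It stands on four round legs of 50 mm diameter, each leg's bounding box inset 31 mm from the nearest pair of top edges, running from the floor to the underside of the top.

B is a simple wooden stool: a rectangular seat 307 mm (x) by 268 mm (y), 24 mm thick, top face at z = 420 mm, on four square legs, each 44×44 mm in cross-section. The legs rest on z = 0, each flush with a corner of the seat. Four stretchers, 44 mm wide and 24 mm tall, connect adjacent legs with their undersides at z = 95 mm, each running between the inner faces of the legs it joins and aligned with the legs' outer faces on the other axis.

Two stools sit around the table at the −y, +x sides.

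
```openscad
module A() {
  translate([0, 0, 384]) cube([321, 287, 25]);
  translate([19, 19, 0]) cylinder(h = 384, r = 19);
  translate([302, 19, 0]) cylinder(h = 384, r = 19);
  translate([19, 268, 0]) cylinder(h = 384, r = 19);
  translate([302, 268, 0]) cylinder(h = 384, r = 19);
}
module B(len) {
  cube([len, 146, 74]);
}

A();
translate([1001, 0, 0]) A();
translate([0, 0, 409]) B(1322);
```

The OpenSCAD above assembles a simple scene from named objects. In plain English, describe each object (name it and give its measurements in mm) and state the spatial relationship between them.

A is a simple wooden stool: a rectangular seat 321 mm (x) by 287 mm (y), 25 mm thick, top face at z = 409 mm, on four round legs, each 38 mm in diameter. The legs rest on z = 0, each leg's axis is inset half a diameter from the nearest pair of seat edges (so the leg's bounding box is flush with the corner).

B is a rectangular beam 1322 mm long (x), 146 mm deep (y), 74 mm thick (z).

The beam spans the tops of two stools placed 680 mm apart, resting at z = 409 mm.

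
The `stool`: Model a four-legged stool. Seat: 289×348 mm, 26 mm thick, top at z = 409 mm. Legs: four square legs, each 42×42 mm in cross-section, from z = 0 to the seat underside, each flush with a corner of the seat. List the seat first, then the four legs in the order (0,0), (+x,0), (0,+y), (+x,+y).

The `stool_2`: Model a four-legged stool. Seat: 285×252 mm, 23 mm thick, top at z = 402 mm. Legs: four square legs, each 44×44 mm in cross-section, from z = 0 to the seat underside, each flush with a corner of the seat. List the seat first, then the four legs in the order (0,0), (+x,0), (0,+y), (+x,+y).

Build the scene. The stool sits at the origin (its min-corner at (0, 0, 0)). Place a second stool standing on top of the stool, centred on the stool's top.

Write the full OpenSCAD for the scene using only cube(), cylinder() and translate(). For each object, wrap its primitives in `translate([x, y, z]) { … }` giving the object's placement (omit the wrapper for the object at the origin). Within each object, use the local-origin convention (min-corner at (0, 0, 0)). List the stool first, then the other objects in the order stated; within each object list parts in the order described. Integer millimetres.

translate([0, 0, 383]) cube([289, 348, 26]);
cube([42, 42, 383]);
translate([247, 0, 0]) cube([42, 42, 383]);
translate([0, 306, 0]) cube([42, 42, 383]);
translate([247, 306, 0]) cube([42, 42, 383]);
translate([2, 48, 409]) {
  translate([0, 0, 379]) cube([285, 252, 23]);
  cube([44, 44, 379]);
  translate([241, 0, 0]) cube([44, 44, 379]);
  translate([0, 208, 0]) cube([44, 44, 379]);
  translate([241, 208, 0]) cube([44, 44, 379]);
}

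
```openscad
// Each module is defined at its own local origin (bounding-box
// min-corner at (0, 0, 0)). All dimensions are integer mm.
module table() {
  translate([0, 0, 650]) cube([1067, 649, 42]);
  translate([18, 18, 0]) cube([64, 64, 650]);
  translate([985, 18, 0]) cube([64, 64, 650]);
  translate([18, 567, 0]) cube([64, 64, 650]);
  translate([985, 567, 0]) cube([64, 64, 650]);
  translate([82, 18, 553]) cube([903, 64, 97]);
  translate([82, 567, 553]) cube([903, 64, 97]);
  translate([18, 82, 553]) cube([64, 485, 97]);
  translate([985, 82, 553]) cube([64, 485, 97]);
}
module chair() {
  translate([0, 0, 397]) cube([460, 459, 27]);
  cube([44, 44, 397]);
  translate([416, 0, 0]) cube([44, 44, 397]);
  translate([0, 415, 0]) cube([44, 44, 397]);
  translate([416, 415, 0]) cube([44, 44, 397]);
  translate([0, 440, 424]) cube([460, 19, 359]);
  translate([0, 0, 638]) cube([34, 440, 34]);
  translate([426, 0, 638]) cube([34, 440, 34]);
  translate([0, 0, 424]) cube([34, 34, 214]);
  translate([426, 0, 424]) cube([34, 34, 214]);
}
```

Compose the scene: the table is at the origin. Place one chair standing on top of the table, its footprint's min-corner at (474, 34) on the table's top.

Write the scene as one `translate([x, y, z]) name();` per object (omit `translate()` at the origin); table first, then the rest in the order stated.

table();
translate([474, 34, 692]) chair();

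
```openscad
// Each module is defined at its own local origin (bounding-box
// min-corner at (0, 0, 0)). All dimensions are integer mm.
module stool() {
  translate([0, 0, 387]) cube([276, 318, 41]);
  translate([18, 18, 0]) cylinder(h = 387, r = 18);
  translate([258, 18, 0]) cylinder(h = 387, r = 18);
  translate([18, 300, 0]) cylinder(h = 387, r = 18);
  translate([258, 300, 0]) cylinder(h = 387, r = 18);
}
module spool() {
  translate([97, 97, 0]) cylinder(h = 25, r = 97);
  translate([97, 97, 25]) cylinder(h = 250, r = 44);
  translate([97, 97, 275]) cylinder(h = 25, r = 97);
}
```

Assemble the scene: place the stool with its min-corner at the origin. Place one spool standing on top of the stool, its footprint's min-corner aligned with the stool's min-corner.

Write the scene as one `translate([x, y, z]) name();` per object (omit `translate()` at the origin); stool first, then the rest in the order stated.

stool();
translate([0, 0, 428]) spool();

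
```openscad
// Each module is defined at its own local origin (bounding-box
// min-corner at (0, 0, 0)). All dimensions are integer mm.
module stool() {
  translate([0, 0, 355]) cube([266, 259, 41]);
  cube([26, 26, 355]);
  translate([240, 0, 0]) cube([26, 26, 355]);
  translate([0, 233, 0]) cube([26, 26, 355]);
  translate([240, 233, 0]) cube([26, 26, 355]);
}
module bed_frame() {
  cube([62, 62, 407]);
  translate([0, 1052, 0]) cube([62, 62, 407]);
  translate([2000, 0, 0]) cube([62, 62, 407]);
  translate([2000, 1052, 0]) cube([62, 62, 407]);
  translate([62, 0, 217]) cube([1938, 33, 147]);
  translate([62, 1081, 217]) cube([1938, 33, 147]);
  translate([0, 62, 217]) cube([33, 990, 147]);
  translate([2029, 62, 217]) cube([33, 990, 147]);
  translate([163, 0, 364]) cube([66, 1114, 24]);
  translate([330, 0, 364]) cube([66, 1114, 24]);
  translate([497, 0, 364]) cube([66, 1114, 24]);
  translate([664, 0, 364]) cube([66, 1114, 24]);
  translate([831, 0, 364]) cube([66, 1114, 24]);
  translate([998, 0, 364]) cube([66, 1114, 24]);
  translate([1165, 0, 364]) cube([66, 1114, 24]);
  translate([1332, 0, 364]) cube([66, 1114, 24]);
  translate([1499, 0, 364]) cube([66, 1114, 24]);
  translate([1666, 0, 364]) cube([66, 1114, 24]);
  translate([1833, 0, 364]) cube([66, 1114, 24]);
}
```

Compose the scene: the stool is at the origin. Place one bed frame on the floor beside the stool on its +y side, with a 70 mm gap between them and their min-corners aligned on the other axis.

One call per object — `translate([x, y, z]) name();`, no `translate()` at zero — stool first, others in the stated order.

stool();
translate([0, 329, 0]) bed_frame();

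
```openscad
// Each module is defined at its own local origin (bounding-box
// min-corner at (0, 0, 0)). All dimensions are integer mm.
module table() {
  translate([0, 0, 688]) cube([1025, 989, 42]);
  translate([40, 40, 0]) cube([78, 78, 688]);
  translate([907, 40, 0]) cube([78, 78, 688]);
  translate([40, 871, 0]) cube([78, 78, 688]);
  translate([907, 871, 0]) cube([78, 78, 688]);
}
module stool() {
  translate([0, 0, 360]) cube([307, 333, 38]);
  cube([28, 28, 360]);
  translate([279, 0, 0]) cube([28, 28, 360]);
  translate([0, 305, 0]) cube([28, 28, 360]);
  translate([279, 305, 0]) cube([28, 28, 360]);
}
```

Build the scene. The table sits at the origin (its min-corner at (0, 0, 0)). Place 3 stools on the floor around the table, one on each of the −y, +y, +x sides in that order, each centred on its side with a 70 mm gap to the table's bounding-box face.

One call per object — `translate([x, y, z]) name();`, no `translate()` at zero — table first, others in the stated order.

table();
translate([359, -403, 0]) stool();
translate([359, 1059, 0]) stool();
translate([1095, 328, 0]) stool();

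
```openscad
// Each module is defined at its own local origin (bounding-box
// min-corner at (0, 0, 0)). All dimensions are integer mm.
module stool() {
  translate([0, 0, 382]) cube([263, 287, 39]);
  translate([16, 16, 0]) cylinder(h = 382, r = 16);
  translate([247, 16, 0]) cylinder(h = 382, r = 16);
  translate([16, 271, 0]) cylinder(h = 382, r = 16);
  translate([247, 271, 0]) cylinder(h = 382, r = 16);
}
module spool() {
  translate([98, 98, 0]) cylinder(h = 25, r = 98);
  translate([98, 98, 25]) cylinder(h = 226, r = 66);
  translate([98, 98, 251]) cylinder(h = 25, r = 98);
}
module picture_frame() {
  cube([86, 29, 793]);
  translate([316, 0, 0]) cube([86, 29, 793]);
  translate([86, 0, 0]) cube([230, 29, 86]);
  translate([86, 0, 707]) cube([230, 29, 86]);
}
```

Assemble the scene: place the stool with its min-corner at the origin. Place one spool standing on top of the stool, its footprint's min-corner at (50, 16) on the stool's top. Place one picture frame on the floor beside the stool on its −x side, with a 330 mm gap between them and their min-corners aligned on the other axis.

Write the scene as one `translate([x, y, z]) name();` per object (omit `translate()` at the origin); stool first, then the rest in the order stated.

stool();
translate([50, 16, 421]) spool();
translate([-732, 0, 0]) picture_frame();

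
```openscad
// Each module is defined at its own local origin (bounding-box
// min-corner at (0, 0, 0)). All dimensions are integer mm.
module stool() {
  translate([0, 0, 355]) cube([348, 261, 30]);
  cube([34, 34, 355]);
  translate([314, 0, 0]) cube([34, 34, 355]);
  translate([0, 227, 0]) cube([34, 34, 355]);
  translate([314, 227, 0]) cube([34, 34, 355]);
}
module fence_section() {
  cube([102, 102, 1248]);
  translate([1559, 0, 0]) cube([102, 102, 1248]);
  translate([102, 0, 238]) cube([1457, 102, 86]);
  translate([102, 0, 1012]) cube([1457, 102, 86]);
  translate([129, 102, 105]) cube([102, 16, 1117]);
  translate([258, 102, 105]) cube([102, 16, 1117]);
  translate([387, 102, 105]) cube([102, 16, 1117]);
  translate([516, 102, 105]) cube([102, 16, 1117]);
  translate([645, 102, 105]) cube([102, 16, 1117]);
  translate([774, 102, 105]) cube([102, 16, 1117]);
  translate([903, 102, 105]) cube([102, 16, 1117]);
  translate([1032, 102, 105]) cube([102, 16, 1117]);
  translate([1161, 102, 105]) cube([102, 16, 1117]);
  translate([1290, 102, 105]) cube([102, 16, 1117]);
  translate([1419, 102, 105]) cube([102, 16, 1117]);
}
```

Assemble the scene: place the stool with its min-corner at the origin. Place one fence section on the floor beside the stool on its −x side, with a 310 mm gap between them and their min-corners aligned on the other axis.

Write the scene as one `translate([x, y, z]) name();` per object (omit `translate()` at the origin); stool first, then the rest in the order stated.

stool();
translate([-1971, 0, 0]) fence_section();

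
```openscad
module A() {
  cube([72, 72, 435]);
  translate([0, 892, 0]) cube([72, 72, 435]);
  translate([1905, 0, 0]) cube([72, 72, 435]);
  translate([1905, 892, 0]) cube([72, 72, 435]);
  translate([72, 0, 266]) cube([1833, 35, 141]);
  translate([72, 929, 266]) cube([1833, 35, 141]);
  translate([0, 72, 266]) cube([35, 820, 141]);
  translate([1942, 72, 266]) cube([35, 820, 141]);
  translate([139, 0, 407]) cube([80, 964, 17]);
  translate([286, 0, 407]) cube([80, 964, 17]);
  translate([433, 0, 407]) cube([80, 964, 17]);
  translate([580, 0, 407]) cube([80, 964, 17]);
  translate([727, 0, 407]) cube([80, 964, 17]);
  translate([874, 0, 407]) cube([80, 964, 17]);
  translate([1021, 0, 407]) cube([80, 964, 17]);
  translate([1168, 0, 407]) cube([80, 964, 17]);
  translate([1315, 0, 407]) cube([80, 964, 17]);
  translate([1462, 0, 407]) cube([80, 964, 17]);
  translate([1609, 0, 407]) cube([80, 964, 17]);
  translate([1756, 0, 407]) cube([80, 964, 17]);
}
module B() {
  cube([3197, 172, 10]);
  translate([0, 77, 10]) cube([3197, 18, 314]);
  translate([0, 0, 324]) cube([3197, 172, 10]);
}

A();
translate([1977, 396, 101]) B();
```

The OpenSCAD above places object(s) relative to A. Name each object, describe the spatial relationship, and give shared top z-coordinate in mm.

Both tops at z = 435 mm.

A is a bed frame. B is an I-beam. The I-beam is beside the bed frame with their tops flush at z = 435. The shared top z-coordinate is 435 mm.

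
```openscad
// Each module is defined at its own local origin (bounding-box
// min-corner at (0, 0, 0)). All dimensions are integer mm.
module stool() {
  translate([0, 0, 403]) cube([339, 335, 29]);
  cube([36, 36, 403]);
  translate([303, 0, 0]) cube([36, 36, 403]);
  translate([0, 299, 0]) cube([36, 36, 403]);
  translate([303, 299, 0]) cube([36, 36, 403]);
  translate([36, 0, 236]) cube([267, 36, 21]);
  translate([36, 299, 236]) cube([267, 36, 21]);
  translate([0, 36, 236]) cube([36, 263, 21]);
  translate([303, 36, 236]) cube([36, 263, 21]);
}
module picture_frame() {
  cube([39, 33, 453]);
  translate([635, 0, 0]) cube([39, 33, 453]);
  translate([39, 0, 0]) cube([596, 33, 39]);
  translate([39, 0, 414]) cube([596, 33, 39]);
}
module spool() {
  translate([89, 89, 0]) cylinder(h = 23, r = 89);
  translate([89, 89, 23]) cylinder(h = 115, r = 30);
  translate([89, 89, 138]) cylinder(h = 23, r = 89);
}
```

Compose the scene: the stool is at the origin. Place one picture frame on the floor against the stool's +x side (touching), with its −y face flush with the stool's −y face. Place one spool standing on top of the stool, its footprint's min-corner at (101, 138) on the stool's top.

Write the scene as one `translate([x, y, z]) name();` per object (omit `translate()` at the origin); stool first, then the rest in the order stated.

stool();
translate([339, 0, 0]) picture_frame();
translate([101, 138, 432]) spool();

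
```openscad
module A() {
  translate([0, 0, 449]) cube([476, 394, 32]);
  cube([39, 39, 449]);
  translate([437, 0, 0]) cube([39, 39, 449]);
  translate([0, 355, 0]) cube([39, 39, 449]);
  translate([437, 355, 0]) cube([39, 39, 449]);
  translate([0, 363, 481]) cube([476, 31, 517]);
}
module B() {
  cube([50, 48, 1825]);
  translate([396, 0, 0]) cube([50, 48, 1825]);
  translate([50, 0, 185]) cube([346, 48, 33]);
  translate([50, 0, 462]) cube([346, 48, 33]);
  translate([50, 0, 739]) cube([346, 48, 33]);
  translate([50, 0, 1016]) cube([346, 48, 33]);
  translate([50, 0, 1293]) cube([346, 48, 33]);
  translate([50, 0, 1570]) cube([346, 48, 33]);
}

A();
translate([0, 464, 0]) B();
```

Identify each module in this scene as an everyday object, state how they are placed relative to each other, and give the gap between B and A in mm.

The ladder's nearest face is 70 mm from the chair's +y face.

A is a chair. B is a ladder. The ladder is on the floor beside the chair on its +y side. The gap between the ladder and the chair is 70 mm.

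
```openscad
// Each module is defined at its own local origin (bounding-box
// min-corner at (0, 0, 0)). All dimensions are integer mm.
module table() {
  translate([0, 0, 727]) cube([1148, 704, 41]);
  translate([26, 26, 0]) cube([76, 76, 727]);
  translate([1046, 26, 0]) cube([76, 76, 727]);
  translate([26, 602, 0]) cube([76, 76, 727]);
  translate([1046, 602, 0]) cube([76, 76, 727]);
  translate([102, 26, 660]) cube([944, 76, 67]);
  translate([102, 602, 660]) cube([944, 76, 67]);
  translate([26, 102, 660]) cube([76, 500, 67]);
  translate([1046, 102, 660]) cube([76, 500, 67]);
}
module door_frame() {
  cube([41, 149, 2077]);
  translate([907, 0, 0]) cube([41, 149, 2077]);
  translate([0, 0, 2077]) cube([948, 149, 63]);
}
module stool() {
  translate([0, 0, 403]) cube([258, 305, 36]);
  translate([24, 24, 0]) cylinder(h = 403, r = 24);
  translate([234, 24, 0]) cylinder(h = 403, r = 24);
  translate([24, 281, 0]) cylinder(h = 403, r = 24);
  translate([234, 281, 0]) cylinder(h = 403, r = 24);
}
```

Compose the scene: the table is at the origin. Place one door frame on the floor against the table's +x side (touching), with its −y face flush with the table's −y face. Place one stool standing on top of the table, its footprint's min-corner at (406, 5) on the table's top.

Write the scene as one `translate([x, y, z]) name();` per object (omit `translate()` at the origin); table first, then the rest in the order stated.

table();
translate([1148, 0, 0]) door_frame();
translate([406, 5, 768]) stool();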